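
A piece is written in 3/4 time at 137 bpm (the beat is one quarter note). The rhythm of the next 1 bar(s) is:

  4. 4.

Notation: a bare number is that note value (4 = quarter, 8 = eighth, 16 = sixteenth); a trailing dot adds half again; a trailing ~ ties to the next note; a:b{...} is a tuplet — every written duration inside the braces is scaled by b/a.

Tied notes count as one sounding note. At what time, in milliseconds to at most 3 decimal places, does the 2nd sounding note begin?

1. 0.0ms @ 0 + 656.934ms (3/2)
2. 656.934ms @ 3/2 + 656.934ms (3/2)

note 2 onset = 3/2b = 656.934ms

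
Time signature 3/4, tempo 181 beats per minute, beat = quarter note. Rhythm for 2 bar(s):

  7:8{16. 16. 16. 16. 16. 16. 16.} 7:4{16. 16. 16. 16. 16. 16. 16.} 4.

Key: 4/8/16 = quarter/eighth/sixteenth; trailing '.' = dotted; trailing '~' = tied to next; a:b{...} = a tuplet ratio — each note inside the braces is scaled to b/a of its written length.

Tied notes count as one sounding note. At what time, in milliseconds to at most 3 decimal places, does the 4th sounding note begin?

note 4 onset = 9/7b = 426.204ms

1. 0.0ms @ 0 + 142.068ms (3/7)
2. 142.068ms @ 3/7 + 142.068ms (3/7)
3. 284.136ms @ 6/7 + 142.068ms (3/7)
4. 426.204ms @ 9/7 + 142.068ms (3/7)
5. 568.272ms @ 12/7 + 142.068ms (3/7)
6. 710.339ms @ 15/7 + 142.068ms (3/7)
7. 852.407ms @ 18/7 + 142.068ms (3/7)
8. 994.475ms @ 3 + 71.034ms (3/14)
9. 1065.509ms @ 45/14 + 71.034ms (3/14)
10. 1136.543ms @ 24/7 + 71.034ms (3/14)
11. 1207.577ms @ 51/14 + 71.034ms (3/14)
12. 1278.611ms @ 27/7 + 71.034ms (3/14)
13. 1349.645ms @ 57/14 + 71.034ms (3/14)
14. 1420.679ms @ 30/7 + 71.034ms (3/14)
15. 1491.713ms @ 9/2 + 497.238ms (3/2)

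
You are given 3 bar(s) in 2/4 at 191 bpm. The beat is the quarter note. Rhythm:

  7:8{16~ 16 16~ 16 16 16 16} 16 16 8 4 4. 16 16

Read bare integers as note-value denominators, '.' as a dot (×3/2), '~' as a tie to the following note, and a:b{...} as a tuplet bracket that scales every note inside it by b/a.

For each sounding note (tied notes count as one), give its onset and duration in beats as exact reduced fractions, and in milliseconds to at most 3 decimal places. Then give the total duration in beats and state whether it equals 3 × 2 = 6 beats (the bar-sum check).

1) 0.0ms=0b +179.506ms=4/7b
2) 179.506ms=4/7b +179.506ms=4/7b
3) 359.013ms=8/7b +89.753ms=2/7b
4) 448.766ms=10/7b +89.753ms=2/7b
5) 538.519ms=12/7b +89.753ms=2/7b
6) 628.272ms=2b +78.534ms=1/4b
7) 706.806ms=9/4b +78.534ms=1/4b
8) 785.34ms=5/2b +157.068ms=1/2b
9) 942.408ms=3b +314.136ms=1b
10) 1256.545ms=4b +471.204ms=3/2b
11) 1727.749ms=11/2b +78.534ms=1/4b
12) 1806.283ms=23/4b +78.534ms=1/4b
Σ=6b of 6 (191bpm 2/4) — PASS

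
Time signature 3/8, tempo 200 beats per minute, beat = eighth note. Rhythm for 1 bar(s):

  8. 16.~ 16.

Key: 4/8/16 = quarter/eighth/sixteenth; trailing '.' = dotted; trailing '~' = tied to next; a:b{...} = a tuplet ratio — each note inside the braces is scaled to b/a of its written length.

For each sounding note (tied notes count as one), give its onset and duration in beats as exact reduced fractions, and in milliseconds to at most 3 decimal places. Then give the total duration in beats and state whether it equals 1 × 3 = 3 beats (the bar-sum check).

1) 0.0ms=0b +450.0ms=3/2b
2) 450.0ms=3/2b +450.0ms=3/2b
Σ=3b of 3 (200bpm 3/8) — PASS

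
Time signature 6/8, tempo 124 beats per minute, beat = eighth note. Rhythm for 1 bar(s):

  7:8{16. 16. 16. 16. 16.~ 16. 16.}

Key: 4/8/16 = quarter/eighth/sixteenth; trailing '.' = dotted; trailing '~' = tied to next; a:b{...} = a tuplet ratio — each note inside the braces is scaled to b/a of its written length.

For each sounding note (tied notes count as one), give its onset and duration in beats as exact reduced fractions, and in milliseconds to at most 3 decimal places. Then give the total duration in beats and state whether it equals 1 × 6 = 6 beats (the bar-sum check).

1) 0.0ms=0b +414.747ms=6/7b
2) 414.747ms=6/7b +414.747ms=6/7b
3) 829.493ms=12/7b +414.747ms=6/7b
4) 1244.24ms=18/7b +414.747ms=6/7b
5) 1658.986ms=24/7b +829.493ms=12/7b
6) 2488.479ms=36/7b +414.747ms=6/7b
Σ=6b of 6 (124bpm 6/8) — PASS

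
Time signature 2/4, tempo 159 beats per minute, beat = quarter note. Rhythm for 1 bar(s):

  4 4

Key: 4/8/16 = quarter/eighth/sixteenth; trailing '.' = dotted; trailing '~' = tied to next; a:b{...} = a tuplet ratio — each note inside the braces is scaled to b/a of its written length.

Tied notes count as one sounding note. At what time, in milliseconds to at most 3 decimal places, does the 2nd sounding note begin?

note 2 onset = 1b = 377.358ms

1. 0.0ms @ 0 + 377.358ms (1)
2. 377.358ms @ 1 + 377.358ms (1)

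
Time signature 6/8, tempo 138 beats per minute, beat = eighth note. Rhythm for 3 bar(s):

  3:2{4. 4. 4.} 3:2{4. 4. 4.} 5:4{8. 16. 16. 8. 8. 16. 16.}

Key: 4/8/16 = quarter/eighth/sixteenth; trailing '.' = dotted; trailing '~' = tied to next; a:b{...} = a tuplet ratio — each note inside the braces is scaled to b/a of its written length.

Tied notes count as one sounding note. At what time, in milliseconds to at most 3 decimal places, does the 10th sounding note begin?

1. 0.0ms @ 0 + 869.565ms (2)
2. 869.565ms @ 2 + 869.565ms (2)
3. 1739.13ms @ 4 + 869.565ms (2)
4. 2608.696ms @ 6 + 869.565ms (2)
5. 3478.261ms @ 8 + 869.565ms (2)
6. 4347.826ms @ 10 + 869.565ms (2)
7. 5217.391ms @ 12 + 521.739ms (6/5)
8. 5739.13ms @ 66/5 + 260.87ms (3/5)
9. 6000.0ms @ 69/5 + 260.87ms (3/5)
10. 6260.87ms @ 72/5 + 521.739ms (6/5)
11. 6782.609ms @ 78/5 + 521.739ms (6/5)
12. 7304.348ms @ 84/5 + 260.87ms (3/5)
13. 7565.217ms @ 87/5 + 260.87ms (3/5)

note 10 onset = 72/5b = 6260.87ms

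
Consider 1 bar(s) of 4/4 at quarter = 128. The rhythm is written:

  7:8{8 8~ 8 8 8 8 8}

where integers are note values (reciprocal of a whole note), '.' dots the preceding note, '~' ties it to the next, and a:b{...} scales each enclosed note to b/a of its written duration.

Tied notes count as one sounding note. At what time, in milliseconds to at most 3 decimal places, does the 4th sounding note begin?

note 4 onset = 16/7b = 1071.429ms

1. 0.0ms @ 0 + 267.857ms (4/7)
2. 267.857ms @ 4/7 + 535.714ms (8/7)
3. 803.571ms @ 12/7 + 267.857ms (4/7)
4. 1071.429ms @ 16/7 + 267.857ms (4/7)
5. 1339.286ms @ 20/7 + 267.857ms (4/7)
6. 1607.143ms @ 24/7 + 267.857ms (4/7)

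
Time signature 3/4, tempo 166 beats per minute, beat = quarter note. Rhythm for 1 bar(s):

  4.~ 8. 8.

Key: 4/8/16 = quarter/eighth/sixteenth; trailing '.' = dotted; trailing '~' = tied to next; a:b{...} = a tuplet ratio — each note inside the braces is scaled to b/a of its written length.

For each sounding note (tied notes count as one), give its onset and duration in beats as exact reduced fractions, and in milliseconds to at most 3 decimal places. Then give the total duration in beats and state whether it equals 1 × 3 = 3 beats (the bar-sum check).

1) 0.0ms=0b +813.253ms=9/4b
2) 813.253ms=9/4b +271.084ms=3/4b
Σ=3b of 3 (166bpm 3/4) — PASS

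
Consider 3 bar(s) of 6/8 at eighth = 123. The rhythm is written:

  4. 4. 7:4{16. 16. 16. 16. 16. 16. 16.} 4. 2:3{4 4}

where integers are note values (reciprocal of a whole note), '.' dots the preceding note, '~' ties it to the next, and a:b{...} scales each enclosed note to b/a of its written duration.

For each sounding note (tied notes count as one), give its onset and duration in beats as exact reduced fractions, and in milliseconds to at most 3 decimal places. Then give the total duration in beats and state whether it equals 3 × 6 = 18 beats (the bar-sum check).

1) 0.0ms=0b +1463.415ms=3b
2) 1463.415ms=3b +1463.415ms=3b
3) 2926.829ms=6b +209.059ms=3/7b
4) 3135.889ms=45/7b +209.059ms=3/7b
5) 3344.948ms=48/7b +209.059ms=3/7b
6) 3554.007ms=51/7b +209.059ms=3/7b
7) 3763.066ms=54/7b +209.059ms=3/7b
8) 3972.125ms=57/7b +209.059ms=3/7b
9) 4181.185ms=60/7b +209.059ms=3/7b
10) 4390.244ms=9b +1463.415ms=3b
11) 5853.659ms=12b +1463.415ms=3b
12) 7317.073ms=15b +1463.415ms=3b
Σ=18b of 18 (123bpm 6/8) — PASS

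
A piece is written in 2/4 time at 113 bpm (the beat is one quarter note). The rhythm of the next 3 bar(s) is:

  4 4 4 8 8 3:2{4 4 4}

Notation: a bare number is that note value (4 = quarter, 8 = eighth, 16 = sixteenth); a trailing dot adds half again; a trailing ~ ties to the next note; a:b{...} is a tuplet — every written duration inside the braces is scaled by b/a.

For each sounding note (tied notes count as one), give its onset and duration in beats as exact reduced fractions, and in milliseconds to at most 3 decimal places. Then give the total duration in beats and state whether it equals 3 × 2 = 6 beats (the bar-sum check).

1) 0.0ms=0b +530.973ms=1b
2) 530.973ms=1b +530.973ms=1b
3) 1061.947ms=2b +530.973ms=1b
4) 1592.92ms=3b +265.487ms=1/2b
5) 1858.407ms=7/2b +265.487ms=1/2b
6) 2123.894ms=4b +353.982ms=2/3b
7) 2477.876ms=14/3b +353.982ms=2/3b
8) 2831.858ms=16/3b +353.982ms=2/3b
Σ=6b of 6 (113bpm 2/4) — PASS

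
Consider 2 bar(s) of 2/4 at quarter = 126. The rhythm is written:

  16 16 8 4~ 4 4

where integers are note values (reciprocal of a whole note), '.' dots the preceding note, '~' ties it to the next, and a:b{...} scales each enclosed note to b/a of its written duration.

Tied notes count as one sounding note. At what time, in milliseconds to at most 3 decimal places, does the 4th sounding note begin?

1. 0.0ms @ 0 + 119.048ms (1/4)
2. 119.048ms @ 1/4 + 119.048ms (1/4)
3. 238.095ms @ 1/2 + 238.095ms (1/2)
4. 476.19ms @ 1 + 952.381ms (2)
5. 1428.571ms @ 3 + 476.19ms (1)

note 4 onset = 1b = 476.19ms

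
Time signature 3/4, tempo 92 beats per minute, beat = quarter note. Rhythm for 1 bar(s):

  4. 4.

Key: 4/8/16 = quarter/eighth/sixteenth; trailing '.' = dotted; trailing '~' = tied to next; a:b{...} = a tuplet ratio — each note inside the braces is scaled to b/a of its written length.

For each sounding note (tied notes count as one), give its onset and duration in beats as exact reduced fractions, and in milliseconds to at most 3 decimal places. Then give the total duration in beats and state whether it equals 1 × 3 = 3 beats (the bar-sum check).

1) 0.0ms=0b +978.261ms=3/2b
2) 978.261ms=3/2b +978.261ms=3/2b
Σ=3b of 3 (92bpm 3/4) — PASS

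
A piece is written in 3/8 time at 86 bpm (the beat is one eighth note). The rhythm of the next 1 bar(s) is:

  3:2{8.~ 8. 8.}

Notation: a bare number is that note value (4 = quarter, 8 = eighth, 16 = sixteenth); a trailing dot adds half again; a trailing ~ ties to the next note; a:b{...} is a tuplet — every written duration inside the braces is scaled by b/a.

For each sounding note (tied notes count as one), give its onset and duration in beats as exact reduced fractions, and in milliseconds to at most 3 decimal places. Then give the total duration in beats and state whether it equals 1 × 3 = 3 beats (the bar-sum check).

1) 0.0ms=0b +1395.349ms=2b
2) 1395.349ms=2b +697.674ms=1b
Σ=3b of 3 (86bpm 3/8) — PASS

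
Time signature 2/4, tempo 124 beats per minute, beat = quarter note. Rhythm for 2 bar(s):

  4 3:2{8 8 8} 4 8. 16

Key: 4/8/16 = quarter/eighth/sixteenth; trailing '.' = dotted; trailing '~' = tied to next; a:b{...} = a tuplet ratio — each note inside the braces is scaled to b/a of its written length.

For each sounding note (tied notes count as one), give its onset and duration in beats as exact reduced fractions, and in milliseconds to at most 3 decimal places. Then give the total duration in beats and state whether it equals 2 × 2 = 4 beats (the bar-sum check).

1) 0.0ms=0b +483.871ms=1b
2) 483.871ms=1b +161.29ms=1/3b
3) 645.161ms=4/3b +161.29ms=1/3b
4) 806.452ms=5/3b +161.29ms=1/3b
5) 967.742ms=2b +483.871ms=1b
6) 1451.613ms=3b +362.903ms=3/4b
7) 1814.516ms=15/4b +120.968ms=1/4b
Σ=4b of 4 (124bpm 2/4) — PASS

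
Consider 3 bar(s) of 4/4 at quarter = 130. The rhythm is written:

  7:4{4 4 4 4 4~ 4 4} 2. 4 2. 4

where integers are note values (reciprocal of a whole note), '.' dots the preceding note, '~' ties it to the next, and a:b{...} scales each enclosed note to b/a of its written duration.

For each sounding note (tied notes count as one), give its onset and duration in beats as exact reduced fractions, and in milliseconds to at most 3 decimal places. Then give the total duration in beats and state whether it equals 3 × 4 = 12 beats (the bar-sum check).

1) 0.0ms=0b +263.736ms=4/7b
2) 263.736ms=4/7b +263.736ms=4/7b
3) 527.473ms=8/7b +263.736ms=4/7b
4) 791.209ms=12/7b +263.736ms=4/7b
5) 1054.945ms=16/7b +527.473ms=8/7b
6) 1582.418ms=24/7b +263.736ms=4/7b
7) 1846.154ms=4b +1384.615ms=3b
8) 3230.769ms=7b +461.538ms=1b
9) 3692.308ms=8b +1384.615ms=3b
10) 5076.923ms=11b +461.538ms=1b
Σ=12b of 12 (130bpm 4/4) — PASS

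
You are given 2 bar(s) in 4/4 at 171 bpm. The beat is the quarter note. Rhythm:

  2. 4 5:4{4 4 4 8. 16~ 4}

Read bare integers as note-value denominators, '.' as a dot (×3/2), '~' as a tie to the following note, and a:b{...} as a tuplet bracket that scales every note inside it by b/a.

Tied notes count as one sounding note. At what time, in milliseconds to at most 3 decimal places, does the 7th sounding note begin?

1. 0.0ms @ 0 + 1052.632ms (3)
2. 1052.632ms @ 3 + 350.877ms (1)
3. 1403.509ms @ 4 + 280.702ms (4/5)
4. 1684.211ms @ 24/5 + 280.702ms (4/5)
5. 1964.912ms @ 28/5 + 280.702ms (4/5)
6. 2245.614ms @ 32/5 + 210.526ms (3/5)
7. 2456.14ms @ 7 + 350.877ms (1)

note 7 onset = 7b = 2456.14ms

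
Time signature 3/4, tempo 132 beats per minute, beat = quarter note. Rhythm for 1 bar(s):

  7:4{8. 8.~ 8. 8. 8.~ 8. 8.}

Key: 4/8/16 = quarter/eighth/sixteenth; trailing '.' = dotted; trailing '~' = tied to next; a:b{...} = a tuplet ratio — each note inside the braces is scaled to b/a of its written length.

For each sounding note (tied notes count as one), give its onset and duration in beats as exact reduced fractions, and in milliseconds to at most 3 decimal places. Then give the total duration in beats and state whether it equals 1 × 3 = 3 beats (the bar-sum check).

1) 0.0ms=0b +194.805ms=3/7b
2) 194.805ms=3/7b +389.61ms=6/7b
3) 584.416ms=9/7b +194.805ms=3/7b
4) 779.221ms=12/7b +389.61ms=6/7b
5) 1168.831ms=18/7b +194.805ms=3/7b
Σ=3b of 3 (132bpm 3/4) — PASS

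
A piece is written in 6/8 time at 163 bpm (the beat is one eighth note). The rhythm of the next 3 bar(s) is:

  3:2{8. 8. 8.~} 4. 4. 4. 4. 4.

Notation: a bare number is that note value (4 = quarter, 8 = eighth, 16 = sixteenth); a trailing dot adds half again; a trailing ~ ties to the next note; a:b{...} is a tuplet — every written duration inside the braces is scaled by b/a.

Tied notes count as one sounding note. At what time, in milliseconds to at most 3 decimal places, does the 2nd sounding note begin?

note 2 onset = 1b = 368.098ms

1. 0.0ms @ 0 + 368.098ms (1)
2. 368.098ms @ 1 + 368.098ms (1)
3. 736.196ms @ 2 + 1472.393ms (4)
4. 2208.589ms @ 6 + 1104.294ms (3)
5. 3312.883ms @ 9 + 1104.294ms (3)
6. 4417.178ms @ 12 + 1104.294ms (3)
7. 5521.472ms @ 15 + 1104.294ms (3)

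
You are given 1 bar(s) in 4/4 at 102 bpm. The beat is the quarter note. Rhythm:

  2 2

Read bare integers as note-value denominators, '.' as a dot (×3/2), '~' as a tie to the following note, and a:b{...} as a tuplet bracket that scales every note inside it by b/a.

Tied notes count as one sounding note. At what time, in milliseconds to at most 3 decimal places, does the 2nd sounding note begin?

note 2 onset = 2b = 1176.471ms

1. 0.0ms @ 0 + 1176.471ms (2)
2. 1176.471ms @ 2 + 1176.471ms (2)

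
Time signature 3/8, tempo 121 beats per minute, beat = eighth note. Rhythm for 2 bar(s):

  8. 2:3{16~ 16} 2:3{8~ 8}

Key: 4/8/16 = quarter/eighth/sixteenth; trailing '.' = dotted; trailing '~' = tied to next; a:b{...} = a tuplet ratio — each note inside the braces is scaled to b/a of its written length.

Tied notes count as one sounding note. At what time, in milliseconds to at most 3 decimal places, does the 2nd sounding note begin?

1. 0.0ms @ 0 + 743.802ms (3/2)
2. 743.802ms @ 3/2 + 743.802ms (3/2)
3. 1487.603ms @ 3 + 1487.603ms (3)

note 2 onset = 3/2b = 743.802ms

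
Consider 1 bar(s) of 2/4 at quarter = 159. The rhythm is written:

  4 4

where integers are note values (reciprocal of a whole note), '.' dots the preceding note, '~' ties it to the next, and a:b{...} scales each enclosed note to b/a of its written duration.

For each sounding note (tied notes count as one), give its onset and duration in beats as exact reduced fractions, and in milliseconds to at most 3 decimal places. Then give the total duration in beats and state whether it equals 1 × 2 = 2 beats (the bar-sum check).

1) 0.0ms=0b +377.358ms=1b
2) 377.358ms=1b +377.358ms=1b
Σ=2b of 2 (159bpm 2/4) — PASS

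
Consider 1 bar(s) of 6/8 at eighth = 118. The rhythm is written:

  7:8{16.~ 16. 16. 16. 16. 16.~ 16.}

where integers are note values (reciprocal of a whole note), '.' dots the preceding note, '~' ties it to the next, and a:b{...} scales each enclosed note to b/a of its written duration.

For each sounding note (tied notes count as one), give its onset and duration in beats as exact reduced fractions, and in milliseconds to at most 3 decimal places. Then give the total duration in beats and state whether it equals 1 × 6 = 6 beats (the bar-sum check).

1) 0.0ms=0b +871.671ms=12/7b
2) 871.671ms=12/7b +435.835ms=6/7b
3) 1307.506ms=18/7b +435.835ms=6/7b
4) 1743.341ms=24/7b +435.835ms=6/7b
5) 2179.177ms=30/7b +871.671ms=12/7b
Σ=6b of 6 (118bpm 6/8) — PASS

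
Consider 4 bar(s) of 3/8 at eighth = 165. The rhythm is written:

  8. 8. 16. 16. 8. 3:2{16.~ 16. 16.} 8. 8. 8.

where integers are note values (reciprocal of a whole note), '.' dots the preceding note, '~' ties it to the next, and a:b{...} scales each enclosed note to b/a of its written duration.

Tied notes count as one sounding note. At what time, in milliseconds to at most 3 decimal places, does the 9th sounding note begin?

1. 0.0ms @ 0 + 545.455ms (3/2)
2. 545.455ms @ 3/2 + 545.455ms (3/2)
3. 1090.909ms @ 3 + 272.727ms (3/4)
4. 1363.636ms @ 15/4 + 272.727ms (3/4)
5. 1636.364ms @ 9/2 + 545.455ms (3/2)
6. 2181.818ms @ 6 + 363.636ms (1)
7. 2545.455ms @ 7 + 181.818ms (1/2)
8. 2727.273ms @ 15/2 + 545.455ms (3/2)
9. 3272.727ms @ 9 + 545.455ms (3/2)
10. 3818.182ms @ 21/2 + 545.455ms (3/2)

note 9 onset = 9b = 3272.727ms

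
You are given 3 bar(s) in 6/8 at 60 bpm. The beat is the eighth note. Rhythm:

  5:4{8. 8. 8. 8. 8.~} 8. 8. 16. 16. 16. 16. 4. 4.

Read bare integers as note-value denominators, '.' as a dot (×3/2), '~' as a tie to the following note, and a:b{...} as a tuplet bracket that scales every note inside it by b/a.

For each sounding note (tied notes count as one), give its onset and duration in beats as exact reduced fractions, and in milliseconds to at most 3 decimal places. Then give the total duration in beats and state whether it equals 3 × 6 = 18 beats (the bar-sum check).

1) 0.0ms=0b +1200.0ms=6/5b
2) 1200.0ms=6/5b +1200.0ms=6/5b
3) 2400.0ms=12/5b +1200.0ms=6/5b
4) 3600.0ms=18/5b +1200.0ms=6/5b
5) 4800.0ms=24/5b +2700.0ms=27/10b
6) 7500.0ms=15/2b +1500.0ms=3/2b
7) 9000.0ms=9b +750.0ms=3/4b
8) 9750.0ms=39/4b +750.0ms=3/4b
9) 10500.0ms=21/2b +750.0ms=3/4b
10) 11250.0ms=45/4b +750.0ms=3/4b
11) 12000.0ms=12b +3000.0ms=3b
12) 15000.0ms=15b +3000.0ms=3b
Σ=18b of 18 (60bpm 6/8) — PASS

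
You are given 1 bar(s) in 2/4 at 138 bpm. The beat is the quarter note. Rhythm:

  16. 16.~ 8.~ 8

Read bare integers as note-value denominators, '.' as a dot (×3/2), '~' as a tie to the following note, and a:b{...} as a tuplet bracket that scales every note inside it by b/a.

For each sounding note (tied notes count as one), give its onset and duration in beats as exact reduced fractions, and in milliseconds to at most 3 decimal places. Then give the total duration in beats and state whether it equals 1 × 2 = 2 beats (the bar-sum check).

1) 0.0ms=0b +163.043ms=3/8b
2) 163.043ms=3/8b +706.522ms=13/8b
Σ=2b of 2 (138bpm 2/4) — PASS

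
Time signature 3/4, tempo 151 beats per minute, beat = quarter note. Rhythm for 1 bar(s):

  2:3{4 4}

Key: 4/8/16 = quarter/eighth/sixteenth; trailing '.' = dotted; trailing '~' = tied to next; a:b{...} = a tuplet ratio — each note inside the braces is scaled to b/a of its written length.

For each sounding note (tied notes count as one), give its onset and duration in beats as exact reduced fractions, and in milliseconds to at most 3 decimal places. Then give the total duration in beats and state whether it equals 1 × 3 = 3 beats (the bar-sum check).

1) 0.0ms=0b +596.026ms=3/2b
2) 596.026ms=3/2b +596.026ms=3/2b
Σ=3b of 3 (151bpm 3/4) — PASS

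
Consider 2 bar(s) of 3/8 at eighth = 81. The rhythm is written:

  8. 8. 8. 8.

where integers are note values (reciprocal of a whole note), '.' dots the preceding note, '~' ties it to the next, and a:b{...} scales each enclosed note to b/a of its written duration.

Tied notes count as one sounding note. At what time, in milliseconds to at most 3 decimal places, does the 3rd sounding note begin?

note 3 onset = 3b = 2222.222ms

1. 0.0ms @ 0 + 1111.111ms (3/2)
2. 1111.111ms @ 3/2 + 1111.111ms (3/2)
3. 2222.222ms @ 3 + 1111.111ms (3/2)
4. 3333.333ms @ 9/2 + 1111.111ms (3/2)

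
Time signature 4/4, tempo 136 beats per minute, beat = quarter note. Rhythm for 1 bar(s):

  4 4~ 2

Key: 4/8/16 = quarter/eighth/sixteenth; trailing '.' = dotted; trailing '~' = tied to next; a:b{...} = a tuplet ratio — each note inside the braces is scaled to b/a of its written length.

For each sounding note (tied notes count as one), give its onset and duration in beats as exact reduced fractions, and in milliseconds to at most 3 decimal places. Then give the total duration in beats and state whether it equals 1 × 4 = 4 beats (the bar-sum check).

1) 0.0ms=0b +441.176ms=1b
2) 441.176ms=1b +1323.529ms=3b
Σ=4b of 4 (136bpm 4/4) — PASS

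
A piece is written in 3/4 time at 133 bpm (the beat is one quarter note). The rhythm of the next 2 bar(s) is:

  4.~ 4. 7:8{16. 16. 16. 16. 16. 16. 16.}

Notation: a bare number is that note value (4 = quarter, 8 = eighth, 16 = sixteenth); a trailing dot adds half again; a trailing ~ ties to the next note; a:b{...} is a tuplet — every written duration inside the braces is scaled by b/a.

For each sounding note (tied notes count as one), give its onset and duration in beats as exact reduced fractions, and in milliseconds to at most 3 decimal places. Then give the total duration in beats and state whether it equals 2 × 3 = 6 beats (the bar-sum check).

1) 0.0ms=0b +1353.383ms=3b
2) 1353.383ms=3b +193.34ms=3/7b
3) 1546.724ms=24/7b +193.34ms=3/7b
4) 1740.064ms=27/7b +193.34ms=3/7b
5) 1933.405ms=30/7b +193.34ms=3/7b
6) 2126.745ms=33/7b +193.34ms=3/7b
7) 2320.086ms=36/7b +193.34ms=3/7b
8) 2513.426ms=39/7b +193.34ms=3/7b
Σ=6b of 6 (133bpm 3/4) — PASS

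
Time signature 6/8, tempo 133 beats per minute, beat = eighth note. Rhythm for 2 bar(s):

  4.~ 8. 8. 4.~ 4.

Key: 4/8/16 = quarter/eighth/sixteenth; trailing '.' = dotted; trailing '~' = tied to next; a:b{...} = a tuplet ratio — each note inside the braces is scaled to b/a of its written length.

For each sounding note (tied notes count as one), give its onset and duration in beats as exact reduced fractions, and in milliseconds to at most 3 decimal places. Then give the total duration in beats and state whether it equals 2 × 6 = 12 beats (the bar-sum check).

1) 0.0ms=0b +2030.075ms=9/2b
2) 2030.075ms=9/2b +676.692ms=3/2b
3) 2706.767ms=6b +2706.767ms=6b
Σ=12b of 12 (133bpm 6/8) — PASS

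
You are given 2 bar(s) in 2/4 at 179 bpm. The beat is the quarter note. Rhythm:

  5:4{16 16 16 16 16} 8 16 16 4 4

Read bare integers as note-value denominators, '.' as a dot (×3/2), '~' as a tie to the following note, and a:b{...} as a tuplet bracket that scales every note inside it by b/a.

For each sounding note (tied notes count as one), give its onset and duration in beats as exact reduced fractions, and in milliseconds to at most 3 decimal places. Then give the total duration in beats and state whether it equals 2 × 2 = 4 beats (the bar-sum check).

1) 0.0ms=0b +67.039ms=1/5b
2) 67.039ms=1/5b +67.039ms=1/5b
3) 134.078ms=2/5b +67.039ms=1/5b
4) 201.117ms=3/5b +67.039ms=1/5b
5) 268.156ms=4/5b +67.039ms=1/5b
6) 335.196ms=1b +167.598ms=1/2b
7) 502.793ms=3/2b +83.799ms=1/4b
8) 586.592ms=7/4b +83.799ms=1/4b
9) 670.391ms=2b +335.196ms=1b
10) 1005.587ms=3b +335.196ms=1b
Σ=4b of 4 (179bpm 2/4) — PASS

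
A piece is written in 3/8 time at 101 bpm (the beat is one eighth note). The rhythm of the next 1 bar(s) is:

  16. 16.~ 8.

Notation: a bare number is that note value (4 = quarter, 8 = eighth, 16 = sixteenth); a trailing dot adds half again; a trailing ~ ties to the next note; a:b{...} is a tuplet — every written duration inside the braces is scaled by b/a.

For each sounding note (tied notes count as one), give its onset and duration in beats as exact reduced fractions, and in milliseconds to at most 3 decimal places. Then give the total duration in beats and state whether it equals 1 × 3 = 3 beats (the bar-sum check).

1) 0.0ms=0b +445.545ms=3/4b
2) 445.545ms=3/4b +1336.634ms=9/4b
Σ=3b of 3 (101bpm 3/8) — PASS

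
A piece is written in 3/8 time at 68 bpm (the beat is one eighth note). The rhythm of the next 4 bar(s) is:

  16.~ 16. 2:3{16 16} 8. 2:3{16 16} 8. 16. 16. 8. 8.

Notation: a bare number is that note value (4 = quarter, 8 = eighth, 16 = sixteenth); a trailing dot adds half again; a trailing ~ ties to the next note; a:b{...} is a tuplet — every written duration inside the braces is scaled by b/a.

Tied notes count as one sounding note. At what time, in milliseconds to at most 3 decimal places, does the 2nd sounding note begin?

1. 0.0ms @ 0 + 1323.529ms (3/2)
2. 1323.529ms @ 3/2 + 661.765ms (3/4)
3. 1985.294ms @ 9/4 + 661.765ms (3/4)
4. 2647.059ms @ 3 + 1323.529ms (3/2)
5. 3970.588ms @ 9/2 + 661.765ms (3/4)
6. 4632.353ms @ 21/4 + 661.765ms (3/4)
7. 5294.118ms @ 6 + 1323.529ms (3/2)
8. 6617.647ms @ 15/2 + 661.765ms (3/4)
9. 7279.412ms @ 33/4 + 661.765ms (3/4)
10. 7941.176ms @ 9 + 1323.529ms (3/2)
11. 9264.706ms @ 21/2 + 1323.529ms (3/2)

note 2 onset = 3/2b = 1323.529ms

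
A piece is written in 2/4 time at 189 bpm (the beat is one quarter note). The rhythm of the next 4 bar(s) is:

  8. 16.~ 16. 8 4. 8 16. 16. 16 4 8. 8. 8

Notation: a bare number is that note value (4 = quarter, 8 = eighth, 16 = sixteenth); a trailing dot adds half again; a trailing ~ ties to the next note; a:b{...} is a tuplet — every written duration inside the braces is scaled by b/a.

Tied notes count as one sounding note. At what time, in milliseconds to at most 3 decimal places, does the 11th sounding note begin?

note 11 onset = 27/4b = 2142.857ms

1. 0.0ms @ 0 + 238.095ms (3/4)
2. 238.095ms @ 3/4 + 238.095ms (3/4)
3. 476.19ms @ 3/2 + 158.73ms (1/2)
4. 634.921ms @ 2 + 476.19ms (3/2)
5. 1111.111ms @ 7/2 + 158.73ms (1/2)
6. 1269.841ms @ 4 + 119.048ms (3/8)
7. 1388.889ms @ 35/8 + 119.048ms (3/8)
8. 1507.937ms @ 19/4 + 79.365ms (1/4)
9. 1587.302ms @ 5 + 317.46ms (1)
10. 1904.762ms @ 6 + 238.095ms (3/4)
11. 2142.857ms @ 27/4 + 238.095ms (3/4)
12. 2380.952ms @ 15/2 + 158.73ms (1/2)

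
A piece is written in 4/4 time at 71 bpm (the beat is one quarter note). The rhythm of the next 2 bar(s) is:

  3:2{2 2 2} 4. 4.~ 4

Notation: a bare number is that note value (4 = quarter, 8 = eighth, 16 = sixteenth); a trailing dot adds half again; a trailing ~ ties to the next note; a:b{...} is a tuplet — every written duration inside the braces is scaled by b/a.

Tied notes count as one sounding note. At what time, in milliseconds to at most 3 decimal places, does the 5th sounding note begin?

note 5 onset = 11/2b = 4647.887ms

1. 0.0ms @ 0 + 1126.761ms (4/3)
2. 1126.761ms @ 4/3 + 1126.761ms (4/3)
3. 2253.521ms @ 8/3 + 1126.761ms (4/3)
4. 3380.282ms @ 4 + 1267.606ms (3/2)
5. 4647.887ms @ 11/2 + 2112.676ms (5/2)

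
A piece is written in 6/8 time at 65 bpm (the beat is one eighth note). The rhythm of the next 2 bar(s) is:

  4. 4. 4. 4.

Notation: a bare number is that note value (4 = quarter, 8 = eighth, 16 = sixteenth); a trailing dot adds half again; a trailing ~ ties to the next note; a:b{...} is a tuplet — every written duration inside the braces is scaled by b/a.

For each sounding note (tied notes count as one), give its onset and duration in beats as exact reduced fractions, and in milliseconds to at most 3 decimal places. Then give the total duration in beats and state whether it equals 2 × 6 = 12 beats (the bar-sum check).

1) 0.0ms=0b +2769.231ms=3b
2) 2769.231ms=3b +2769.231ms=3b
3) 5538.462ms=6b +2769.231ms=3b
4) 8307.692ms=9b +2769.231ms=3b
Σ=12b of 12 (65bpm 6/8) — PASS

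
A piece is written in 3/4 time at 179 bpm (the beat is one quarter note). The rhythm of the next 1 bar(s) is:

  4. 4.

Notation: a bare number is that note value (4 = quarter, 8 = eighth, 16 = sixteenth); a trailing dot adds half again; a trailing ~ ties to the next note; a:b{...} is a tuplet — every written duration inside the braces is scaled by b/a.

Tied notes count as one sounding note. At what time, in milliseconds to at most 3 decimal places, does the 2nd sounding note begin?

1. 0.0ms @ 0 + 502.793ms (3/2)
2. 502.793ms @ 3/2 + 502.793ms (3/2)

note 2 onset = 3/2b = 502.793ms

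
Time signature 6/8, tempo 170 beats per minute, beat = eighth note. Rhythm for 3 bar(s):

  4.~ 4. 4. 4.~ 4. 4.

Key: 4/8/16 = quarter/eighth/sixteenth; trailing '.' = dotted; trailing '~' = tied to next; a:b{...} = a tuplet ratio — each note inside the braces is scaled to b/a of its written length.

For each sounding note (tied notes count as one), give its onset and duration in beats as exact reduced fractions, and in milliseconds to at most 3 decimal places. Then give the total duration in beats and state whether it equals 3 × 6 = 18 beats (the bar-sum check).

1) 0.0ms=0b +2117.647ms=6b
2) 2117.647ms=6b +1058.824ms=3b
3) 3176.471ms=9b +2117.647ms=6b
4) 5294.118ms=15b +1058.824ms=3b
Σ=18b of 18 (170bpm 6/8) — PASS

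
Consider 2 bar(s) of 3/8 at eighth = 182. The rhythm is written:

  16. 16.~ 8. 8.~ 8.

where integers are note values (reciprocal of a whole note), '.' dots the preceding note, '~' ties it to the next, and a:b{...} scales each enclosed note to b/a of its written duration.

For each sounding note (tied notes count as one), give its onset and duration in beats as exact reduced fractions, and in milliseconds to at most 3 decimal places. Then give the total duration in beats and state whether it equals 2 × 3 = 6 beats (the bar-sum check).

1) 0.0ms=0b +247.253ms=3/4b
2) 247.253ms=3/4b +741.758ms=9/4b
3) 989.011ms=3b +989.011ms=3b
Σ=6b of 6 (182bpm 3/8) — PASS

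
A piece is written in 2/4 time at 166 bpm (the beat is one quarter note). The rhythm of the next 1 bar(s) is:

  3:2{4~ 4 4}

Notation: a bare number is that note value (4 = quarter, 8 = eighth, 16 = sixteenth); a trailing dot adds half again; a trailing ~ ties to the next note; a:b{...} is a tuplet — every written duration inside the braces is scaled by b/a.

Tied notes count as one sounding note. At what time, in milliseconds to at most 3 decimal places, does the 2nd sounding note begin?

1. 0.0ms @ 0 + 481.928ms (4/3)
2. 481.928ms @ 4/3 + 240.964ms (2/3)

note 2 onset = 4/3b = 481.928ms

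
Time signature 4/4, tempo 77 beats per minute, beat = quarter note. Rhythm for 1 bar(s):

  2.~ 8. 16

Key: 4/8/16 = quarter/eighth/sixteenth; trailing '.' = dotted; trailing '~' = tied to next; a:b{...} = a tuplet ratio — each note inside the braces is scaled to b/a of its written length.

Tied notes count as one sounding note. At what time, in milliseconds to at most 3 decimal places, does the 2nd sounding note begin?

1. 0.0ms @ 0 + 2922.078ms (15/4)
2. 2922.078ms @ 15/4 + 194.805ms (1/4)

note 2 onset = 15/4b = 2922.078ms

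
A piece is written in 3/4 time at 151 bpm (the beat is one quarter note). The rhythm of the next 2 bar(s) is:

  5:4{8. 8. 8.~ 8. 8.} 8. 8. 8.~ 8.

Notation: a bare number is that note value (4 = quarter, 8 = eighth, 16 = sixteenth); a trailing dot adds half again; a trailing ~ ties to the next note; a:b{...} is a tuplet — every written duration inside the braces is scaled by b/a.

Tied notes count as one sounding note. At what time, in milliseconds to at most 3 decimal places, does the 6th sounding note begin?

1. 0.0ms @ 0 + 238.411ms (3/5)
2. 238.411ms @ 3/5 + 238.411ms (3/5)
3. 476.821ms @ 6/5 + 476.821ms (6/5)
4. 953.642ms @ 12/5 + 238.411ms (3/5)
5. 1192.053ms @ 3 + 298.013ms (3/4)
6. 1490.066ms @ 15/4 + 298.013ms (3/4)
7. 1788.079ms @ 9/2 + 596.026ms (3/2)

note 6 onset = 15/4b = 1490.066ms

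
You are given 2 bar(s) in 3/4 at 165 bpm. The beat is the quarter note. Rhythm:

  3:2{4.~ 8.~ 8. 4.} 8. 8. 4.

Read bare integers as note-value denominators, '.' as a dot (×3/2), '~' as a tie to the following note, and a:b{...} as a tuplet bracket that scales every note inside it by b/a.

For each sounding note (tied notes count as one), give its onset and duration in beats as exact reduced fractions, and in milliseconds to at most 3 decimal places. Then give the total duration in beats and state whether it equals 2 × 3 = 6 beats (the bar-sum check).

1) 0.0ms=0b +727.273ms=2b
2) 727.273ms=2b +363.636ms=1b
3) 1090.909ms=3b +272.727ms=3/4b
4) 1363.636ms=15/4b +272.727ms=3/4b
5) 1636.364ms=9/2b +545.455ms=3/2b
Σ=6b of 6 (165bpm 3/4) — PASS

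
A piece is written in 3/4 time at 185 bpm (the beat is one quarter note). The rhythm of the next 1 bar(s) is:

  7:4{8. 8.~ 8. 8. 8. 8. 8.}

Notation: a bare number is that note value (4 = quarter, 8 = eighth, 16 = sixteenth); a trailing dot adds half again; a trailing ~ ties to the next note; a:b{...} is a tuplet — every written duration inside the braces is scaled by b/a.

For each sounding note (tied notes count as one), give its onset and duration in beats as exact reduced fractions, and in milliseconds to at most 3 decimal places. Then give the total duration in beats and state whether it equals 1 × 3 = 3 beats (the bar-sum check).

1) 0.0ms=0b +138.996ms=3/7b
2) 138.996ms=3/7b +277.992ms=6/7b
3) 416.988ms=9/7b +138.996ms=3/7b
4) 555.985ms=12/7b +138.996ms=3/7b
5) 694.981ms=15/7b +138.996ms=3/7b
6) 833.977ms=18/7b +138.996ms=3/7b
Σ=3b of 3 (185bpm 3/4) — PASS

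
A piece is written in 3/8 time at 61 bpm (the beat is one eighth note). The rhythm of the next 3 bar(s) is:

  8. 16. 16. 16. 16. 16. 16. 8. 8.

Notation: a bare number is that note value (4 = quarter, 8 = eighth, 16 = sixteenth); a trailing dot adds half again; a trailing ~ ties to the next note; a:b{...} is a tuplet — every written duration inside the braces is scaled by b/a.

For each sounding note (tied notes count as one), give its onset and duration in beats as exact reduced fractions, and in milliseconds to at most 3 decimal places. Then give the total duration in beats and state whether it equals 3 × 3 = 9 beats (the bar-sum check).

1) 0.0ms=0b +1475.41ms=3/2b
2) 1475.41ms=3/2b +737.705ms=3/4b
3) 2213.115ms=9/4b +737.705ms=3/4b
4) 2950.82ms=3b +737.705ms=3/4b
5) 3688.525ms=15/4b +737.705ms=3/4b
6) 4426.23ms=9/2b +737.705ms=3/4b
7) 5163.934ms=21/4b +737.705ms=3/4b
8) 5901.639ms=6b +1475.41ms=3/2b
9) 7377.049ms=15/2b +1475.41ms=3/2b
Σ=9b of 9 (61bpm 3/8) — PASS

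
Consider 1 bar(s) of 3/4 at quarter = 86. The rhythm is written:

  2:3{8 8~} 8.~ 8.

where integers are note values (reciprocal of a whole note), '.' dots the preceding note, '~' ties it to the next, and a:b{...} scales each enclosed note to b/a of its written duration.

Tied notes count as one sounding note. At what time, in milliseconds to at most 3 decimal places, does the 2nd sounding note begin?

1. 0.0ms @ 0 + 523.256ms (3/4)
2. 523.256ms @ 3/4 + 1569.767ms (9/4)

note 2 onset = 3/4b = 523.256ms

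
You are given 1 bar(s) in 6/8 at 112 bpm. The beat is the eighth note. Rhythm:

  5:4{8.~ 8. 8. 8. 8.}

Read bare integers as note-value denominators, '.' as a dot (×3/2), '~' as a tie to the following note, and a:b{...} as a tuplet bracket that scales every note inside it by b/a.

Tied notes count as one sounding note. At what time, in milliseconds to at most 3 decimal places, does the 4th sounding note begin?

note 4 onset = 24/5b = 2571.429ms

1. 0.0ms @ 0 + 1285.714ms (12/5)
2. 1285.714ms @ 12/5 + 642.857ms (6/5)
3. 1928.571ms @ 18/5 + 642.857ms (6/5)
4. 2571.429ms @ 24/5 + 642.857ms (6/5)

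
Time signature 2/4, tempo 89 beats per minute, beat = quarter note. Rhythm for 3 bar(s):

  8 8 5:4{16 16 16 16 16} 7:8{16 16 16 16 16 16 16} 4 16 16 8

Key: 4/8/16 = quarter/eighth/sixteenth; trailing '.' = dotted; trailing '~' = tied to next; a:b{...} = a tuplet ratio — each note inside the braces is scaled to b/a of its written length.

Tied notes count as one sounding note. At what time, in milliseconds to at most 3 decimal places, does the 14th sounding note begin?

1. 0.0ms @ 0 + 337.079ms (1/2)
2. 337.079ms @ 1/2 + 337.079ms (1/2)
3. 674.157ms @ 1 + 134.831ms (1/5)
4. 808.989ms @ 6/5 + 134.831ms (1/5)
5. 943.82ms @ 7/5 + 134.831ms (1/5)
6. 1078.652ms @ 8/5 + 134.831ms (1/5)
7. 1213.483ms @ 9/5 + 134.831ms (1/5)
8. 1348.315ms @ 2 + 192.616ms (2/7)
9. 1540.931ms @ 16/7 + 192.616ms (2/7)
10. 1733.547ms @ 18/7 + 192.616ms (2/7)
11. 1926.164ms @ 20/7 + 192.616ms (2/7)
12. 2118.78ms @ 22/7 + 192.616ms (2/7)
13. 2311.396ms @ 24/7 + 192.616ms (2/7)
14. 2504.013ms @ 26/7 + 192.616ms (2/7)
15. 2696.629ms @ 4 + 674.157ms (1)
16. 3370.787ms @ 5 + 168.539ms (1/4)
17. 3539.326ms @ 21/4 + 168.539ms (1/4)
18. 3707.865ms @ 11/2 + 337.079ms (1/2)

note 14 onset = 26/7b = 2504.013ms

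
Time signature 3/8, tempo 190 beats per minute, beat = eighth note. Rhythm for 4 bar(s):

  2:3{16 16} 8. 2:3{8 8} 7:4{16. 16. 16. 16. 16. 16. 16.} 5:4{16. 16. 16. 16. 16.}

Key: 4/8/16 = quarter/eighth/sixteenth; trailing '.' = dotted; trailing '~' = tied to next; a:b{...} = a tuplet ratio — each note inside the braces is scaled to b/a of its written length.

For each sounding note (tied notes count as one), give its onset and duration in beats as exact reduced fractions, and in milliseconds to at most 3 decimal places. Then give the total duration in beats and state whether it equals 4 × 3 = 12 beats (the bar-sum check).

1) 0.0ms=0b +236.842ms=3/4b
2) 236.842ms=3/4b +236.842ms=3/4b
3) 473.684ms=3/2b +473.684ms=3/2b
4) 947.368ms=3b +473.684ms=3/2b
5) 1421.053ms=9/2b +473.684ms=3/2b
6) 1894.737ms=6b +135.338ms=3/7b
7) 2030.075ms=45/7b +135.338ms=3/7b
8) 2165.414ms=48/7b +135.338ms=3/7b
9) 2300.752ms=51/7b +135.338ms=3/7b
10) 2436.09ms=54/7b +135.338ms=3/7b
11) 2571.429ms=57/7b +135.338ms=3/7b
12) 2706.767ms=60/7b +135.338ms=3/7b
13) 2842.105ms=9b +189.474ms=3/5b
14) 3031.579ms=48/5b +189.474ms=3/5b
15) 3221.053ms=51/5b +189.474ms=3/5b
16) 3410.526ms=54/5b +189.474ms=3/5b
17) 3600.0ms=57/5b +189.474ms=3/5b
Σ=12b of 12 (190bpm 3/8) — PASS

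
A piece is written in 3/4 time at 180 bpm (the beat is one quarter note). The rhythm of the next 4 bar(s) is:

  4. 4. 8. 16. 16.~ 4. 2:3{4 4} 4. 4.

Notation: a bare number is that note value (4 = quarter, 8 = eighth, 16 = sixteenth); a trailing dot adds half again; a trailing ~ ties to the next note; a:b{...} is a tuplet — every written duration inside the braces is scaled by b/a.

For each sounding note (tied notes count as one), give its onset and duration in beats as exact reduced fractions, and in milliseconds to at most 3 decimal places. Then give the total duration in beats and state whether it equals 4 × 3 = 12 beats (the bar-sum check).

1) 0.0ms=0b +500.0ms=3/2b
2) 500.0ms=3/2b +500.0ms=3/2b
3) 1000.0ms=3b +250.0ms=3/4b
4) 1250.0ms=15/4b +125.0ms=3/8b
5) 1375.0ms=33/8b +625.0ms=15/8b
6) 2000.0ms=6b +500.0ms=3/2b
7) 2500.0ms=15/2b +500.0ms=3/2b
8) 3000.0ms=9b +500.0ms=3/2b
9) 3500.0ms=21/2b +500.0ms=3/2b
Σ=12b of 12 (180bpm 3/4) — PASS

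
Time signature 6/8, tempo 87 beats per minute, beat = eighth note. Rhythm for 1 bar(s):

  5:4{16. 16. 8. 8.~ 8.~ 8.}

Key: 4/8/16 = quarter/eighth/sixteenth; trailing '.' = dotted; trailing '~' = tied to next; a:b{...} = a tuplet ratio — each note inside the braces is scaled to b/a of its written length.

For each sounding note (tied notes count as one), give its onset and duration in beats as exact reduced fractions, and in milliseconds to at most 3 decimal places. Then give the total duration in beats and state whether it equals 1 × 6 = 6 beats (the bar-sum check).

1) 0.0ms=0b +413.793ms=3/5b
2) 413.793ms=3/5b +413.793ms=3/5b
3) 827.586ms=6/5b +827.586ms=6/5b
4) 1655.172ms=12/5b +2482.759ms=18/5b
Σ=6b of 6 (87bpm 6/8) — PASS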